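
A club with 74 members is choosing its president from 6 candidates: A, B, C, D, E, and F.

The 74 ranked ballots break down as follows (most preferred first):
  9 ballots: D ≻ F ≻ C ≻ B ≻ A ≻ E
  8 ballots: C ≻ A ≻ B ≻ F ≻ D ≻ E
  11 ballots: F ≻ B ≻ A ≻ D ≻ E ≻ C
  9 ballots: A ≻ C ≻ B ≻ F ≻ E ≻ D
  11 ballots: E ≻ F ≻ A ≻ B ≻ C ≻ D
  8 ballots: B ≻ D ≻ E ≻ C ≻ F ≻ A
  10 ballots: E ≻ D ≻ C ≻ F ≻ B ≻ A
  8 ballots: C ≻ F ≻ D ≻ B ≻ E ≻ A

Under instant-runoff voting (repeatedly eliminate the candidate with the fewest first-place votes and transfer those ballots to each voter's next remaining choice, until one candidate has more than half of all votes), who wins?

D

Round 1: A 9, B 8, C 16, D 9, E 21, F 11. B eliminated.
Round 2: A 9, C 16, D 17, E 21, F 11. A eliminated.
Round 3: C 25, D 17, E 21, F 11. F eliminated.
Round 4: C 25, D 28, E 21. E eliminated.
Round 5: C 36, D 38. D has a majority (≥38).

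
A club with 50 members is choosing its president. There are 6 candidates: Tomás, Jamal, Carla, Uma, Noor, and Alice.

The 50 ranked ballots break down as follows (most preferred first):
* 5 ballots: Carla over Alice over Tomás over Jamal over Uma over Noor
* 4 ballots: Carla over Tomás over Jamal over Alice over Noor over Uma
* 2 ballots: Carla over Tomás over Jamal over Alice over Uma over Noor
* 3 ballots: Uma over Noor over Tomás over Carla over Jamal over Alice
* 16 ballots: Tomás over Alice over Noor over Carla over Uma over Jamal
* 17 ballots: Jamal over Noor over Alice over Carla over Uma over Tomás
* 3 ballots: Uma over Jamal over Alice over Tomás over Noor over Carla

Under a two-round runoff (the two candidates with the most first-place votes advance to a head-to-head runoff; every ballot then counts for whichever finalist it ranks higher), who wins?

Round 1 first-place votes: Tomás 16, Jamal 17, Carla 11, Uma 6, Noor 0, Alice 0. Jamal and Tomás advance.
Runoff: Jamal is ranked above Tomás on 20 ballots, Tomás above Jamal on 30.

Tomás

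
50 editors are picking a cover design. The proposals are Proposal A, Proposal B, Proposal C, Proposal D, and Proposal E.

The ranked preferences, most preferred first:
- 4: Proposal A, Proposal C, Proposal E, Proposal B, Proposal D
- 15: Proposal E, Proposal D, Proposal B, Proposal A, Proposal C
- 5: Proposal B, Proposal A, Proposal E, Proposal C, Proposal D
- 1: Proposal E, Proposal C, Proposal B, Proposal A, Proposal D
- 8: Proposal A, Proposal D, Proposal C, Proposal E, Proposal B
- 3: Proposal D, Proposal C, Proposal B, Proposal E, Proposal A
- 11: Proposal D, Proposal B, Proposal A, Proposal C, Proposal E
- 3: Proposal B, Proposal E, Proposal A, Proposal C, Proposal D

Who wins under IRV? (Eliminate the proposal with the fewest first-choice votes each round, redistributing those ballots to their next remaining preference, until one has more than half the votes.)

Proposal A

Round 1: Proposal A 12, Proposal B 8, Proposal C 0, Proposal D 14, Proposal E 16. Proposal C eliminated.
Round 2: Proposal A 12, Proposal B 8, Proposal D 14, Proposal E 16. Proposal B eliminated.
Round 3: Proposal A 17, Proposal D 14, Proposal E 19. Proposal D eliminated.
Round 4: Proposal A 28, Proposal E 22. Proposal A has a majority (≥26).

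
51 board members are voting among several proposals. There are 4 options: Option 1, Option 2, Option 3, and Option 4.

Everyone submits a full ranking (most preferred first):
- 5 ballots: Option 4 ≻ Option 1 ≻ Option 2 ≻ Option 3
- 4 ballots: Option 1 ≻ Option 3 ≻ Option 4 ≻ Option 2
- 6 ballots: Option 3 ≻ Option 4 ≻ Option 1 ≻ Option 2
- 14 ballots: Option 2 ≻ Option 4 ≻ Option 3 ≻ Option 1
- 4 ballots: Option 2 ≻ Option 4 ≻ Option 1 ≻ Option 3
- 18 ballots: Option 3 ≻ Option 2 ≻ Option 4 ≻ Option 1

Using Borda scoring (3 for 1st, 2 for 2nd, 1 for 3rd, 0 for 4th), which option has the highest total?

Option 1: 5×2 + 4×3 + 6×1 + 14×0 + 4×1 + 18×0 = 32
Option 2: 5×1 + 4×0 + 6×0 + 14×3 + 4×3 + 18×2 = 95
Option 3: 5×0 + 4×2 + 6×3 + 14×1 + 4×0 + 18×3 = 94
Option 4: 5×3 + 4×1 + 6×2 + 14×2 + 4×2 + 18×1 = 85

Option 2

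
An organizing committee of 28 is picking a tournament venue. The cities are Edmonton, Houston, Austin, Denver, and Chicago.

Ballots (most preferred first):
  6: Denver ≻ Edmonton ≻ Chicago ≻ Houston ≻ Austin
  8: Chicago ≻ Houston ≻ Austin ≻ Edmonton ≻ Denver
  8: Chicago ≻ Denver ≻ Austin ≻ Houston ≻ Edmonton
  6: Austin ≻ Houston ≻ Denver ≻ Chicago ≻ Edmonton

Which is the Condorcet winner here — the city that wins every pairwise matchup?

Chicago vs Edmonton: 22–6
Chicago vs Houston: 22–6
Chicago vs Austin: 22–6
Chicago vs Denver: 16–12
Chicago beats every other city.

Chicago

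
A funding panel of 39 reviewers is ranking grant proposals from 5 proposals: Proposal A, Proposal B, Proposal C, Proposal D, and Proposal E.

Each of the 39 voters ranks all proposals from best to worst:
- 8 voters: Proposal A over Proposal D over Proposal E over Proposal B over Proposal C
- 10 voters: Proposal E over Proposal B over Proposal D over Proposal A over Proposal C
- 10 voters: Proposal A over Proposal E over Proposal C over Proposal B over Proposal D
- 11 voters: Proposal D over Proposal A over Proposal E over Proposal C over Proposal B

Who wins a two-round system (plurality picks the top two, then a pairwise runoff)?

Proposal D

Round 1 first-place votes: Proposal A 18, Proposal B 0, Proposal C 0, Proposal D 11, Proposal E 10. Proposal A and Proposal D advance.
Runoff: Proposal A is ranked above Proposal D on 18 ballots, Proposal D above Proposal A on 21.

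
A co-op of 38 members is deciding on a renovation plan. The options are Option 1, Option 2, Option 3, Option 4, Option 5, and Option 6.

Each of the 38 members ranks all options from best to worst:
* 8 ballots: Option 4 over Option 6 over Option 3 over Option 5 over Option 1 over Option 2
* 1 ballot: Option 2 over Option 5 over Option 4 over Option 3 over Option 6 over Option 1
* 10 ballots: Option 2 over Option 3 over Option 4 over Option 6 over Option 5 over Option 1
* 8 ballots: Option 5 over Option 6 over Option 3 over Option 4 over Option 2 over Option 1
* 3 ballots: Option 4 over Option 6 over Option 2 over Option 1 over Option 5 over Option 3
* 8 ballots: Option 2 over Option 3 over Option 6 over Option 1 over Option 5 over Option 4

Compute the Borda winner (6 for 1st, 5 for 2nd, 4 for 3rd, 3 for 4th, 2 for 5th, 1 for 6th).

Option 3

Option 1: 8×2 + 1×1 + 10×1 + 8×1 + 3×3 + 8×3 = 68
Option 2: 8×1 + 1×6 + 10×6 + 8×2 + 3×4 + 8×6 = 150
Option 3: 8×4 + 1×3 + 10×5 + 8×4 + 3×1 + 8×5 = 160
Option 4: 8×6 + 1×4 + 10×4 + 8×3 + 3×6 + 8×1 = 142
Option 5: 8×3 + 1×5 + 10×2 + 8×6 + 3×2 + 8×2 = 119
Option 6: 8×5 + 1×2 + 10×3 + 8×5 + 3×5 + 8×4 = 159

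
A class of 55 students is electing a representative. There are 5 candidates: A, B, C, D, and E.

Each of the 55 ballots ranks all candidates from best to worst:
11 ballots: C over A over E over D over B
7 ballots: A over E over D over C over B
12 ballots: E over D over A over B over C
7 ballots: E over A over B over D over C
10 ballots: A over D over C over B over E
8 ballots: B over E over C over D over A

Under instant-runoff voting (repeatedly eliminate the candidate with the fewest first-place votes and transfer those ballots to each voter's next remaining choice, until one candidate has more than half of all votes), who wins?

Round 1: A 17, B 8, C 11, D 0, E 19. D eliminated.
Round 2: A 17, B 8, C 11, E 19. B eliminated.
Round 3: A 17, C 11, E 27. C eliminated.
Round 4: A 28, E 27. A has a majority (≥28).

A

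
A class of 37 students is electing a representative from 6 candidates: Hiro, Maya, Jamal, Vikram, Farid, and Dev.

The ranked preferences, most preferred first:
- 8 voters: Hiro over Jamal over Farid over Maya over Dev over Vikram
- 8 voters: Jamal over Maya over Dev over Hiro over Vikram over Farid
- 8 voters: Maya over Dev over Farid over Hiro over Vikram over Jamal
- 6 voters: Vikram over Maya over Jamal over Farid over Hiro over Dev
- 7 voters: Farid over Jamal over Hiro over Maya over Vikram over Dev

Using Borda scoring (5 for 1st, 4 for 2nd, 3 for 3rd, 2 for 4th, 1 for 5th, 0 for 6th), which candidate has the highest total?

Maya

Hiro: 8×5 + 8×2 + 8×2 + 6×1 + 7×3 = 99
Maya: 8×2 + 8×4 + 8×5 + 6×4 + 7×2 = 126
Jamal: 8×4 + 8×5 + 8×0 + 6×3 + 7×4 = 118
Vikram: 8×0 + 8×1 + 8×1 + 6×5 + 7×1 = 53
Farid: 8×3 + 8×0 + 8×3 + 6×2 + 7×5 = 95
Dev: 8×1 + 8×3 + 8×4 + 6×0 + 7×0 = 64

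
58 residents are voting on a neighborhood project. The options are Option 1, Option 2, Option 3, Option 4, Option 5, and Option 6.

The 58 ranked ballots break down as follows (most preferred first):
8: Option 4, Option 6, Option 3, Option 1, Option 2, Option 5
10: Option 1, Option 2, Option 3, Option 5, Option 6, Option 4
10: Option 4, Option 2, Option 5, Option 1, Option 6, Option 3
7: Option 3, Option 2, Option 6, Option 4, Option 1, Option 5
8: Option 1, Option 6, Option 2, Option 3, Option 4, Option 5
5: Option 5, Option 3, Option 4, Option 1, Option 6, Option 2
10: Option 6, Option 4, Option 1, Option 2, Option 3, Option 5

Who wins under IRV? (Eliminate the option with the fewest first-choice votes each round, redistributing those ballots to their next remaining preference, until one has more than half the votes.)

Option 4

Round 1: Option 1 18, Option 2 0, Option 3 7, Option 4 18, Option 5 5, Option 6 10. Option 2 eliminated.
Round 2: Option 1 18, Option 3 7, Option 4 18, Option 5 5, Option 6 10. Option 5 eliminated.
Round 3: Option 1 18, Option 3 12, Option 4 18, Option 6 10. Option 6 eliminated.
Round 4: Option 1 18, Option 3 12, Option 4 28. Option 3 eliminated.
Round 5: Option 1 18, Option 4 40. Option 4 has a majority (≥30).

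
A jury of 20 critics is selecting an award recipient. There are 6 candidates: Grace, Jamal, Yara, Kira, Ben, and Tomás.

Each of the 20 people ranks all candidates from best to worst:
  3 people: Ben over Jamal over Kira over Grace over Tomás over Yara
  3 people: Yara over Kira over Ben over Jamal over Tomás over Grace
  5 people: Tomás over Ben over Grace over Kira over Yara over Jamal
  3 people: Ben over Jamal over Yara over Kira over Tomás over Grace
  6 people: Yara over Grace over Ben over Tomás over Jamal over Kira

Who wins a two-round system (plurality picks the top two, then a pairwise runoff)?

Ben

Round 1 first-place votes: Grace 0, Jamal 0, Yara 9, Kira 0, Ben 6, Tomás 5. Yara and Ben advance.
Runoff: Yara is ranked above Ben on 9 ballots, Ben above Yara on 11.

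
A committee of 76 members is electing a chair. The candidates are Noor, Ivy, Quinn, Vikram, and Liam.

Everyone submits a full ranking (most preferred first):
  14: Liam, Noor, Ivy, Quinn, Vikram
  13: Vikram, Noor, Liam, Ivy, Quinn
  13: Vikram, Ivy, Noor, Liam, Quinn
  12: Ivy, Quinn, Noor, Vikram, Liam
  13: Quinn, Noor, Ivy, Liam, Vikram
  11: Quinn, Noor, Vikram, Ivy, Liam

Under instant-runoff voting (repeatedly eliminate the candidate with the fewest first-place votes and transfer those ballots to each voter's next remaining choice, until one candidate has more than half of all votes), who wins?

Quinn

Round 1: Noor 0, Ivy 12, Quinn 24, Vikram 26, Liam 14. Noor eliminated.
Round 2: Ivy 12, Quinn 24, Vikram 26, Liam 14. Ivy eliminated.
Round 3: Quinn 36, Vikram 26, Liam 14. Liam eliminated.
Round 4: Quinn 50, Vikram 26. Quinn has a majority (≥39).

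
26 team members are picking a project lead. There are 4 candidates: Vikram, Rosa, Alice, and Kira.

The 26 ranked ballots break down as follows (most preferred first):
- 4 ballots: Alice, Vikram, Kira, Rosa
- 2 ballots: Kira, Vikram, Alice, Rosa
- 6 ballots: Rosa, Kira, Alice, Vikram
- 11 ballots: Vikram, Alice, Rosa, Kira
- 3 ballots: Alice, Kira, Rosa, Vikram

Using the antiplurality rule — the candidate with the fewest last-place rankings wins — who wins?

Last-place votes: Vikram 9, Rosa 6, Alice 0, Kira 11.

Alice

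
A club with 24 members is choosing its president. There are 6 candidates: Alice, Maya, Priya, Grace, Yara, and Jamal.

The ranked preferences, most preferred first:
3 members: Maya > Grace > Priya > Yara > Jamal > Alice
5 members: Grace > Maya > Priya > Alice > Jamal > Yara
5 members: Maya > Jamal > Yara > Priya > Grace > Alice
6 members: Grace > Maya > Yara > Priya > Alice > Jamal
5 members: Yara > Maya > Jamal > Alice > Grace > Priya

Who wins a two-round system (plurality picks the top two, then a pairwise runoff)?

Maya

Round 1 first-place votes: Alice 0, Maya 8, Priya 0, Grace 11, Yara 5, Jamal 0. Grace and Maya advance.
Runoff: Grace is ranked above Maya on 11 ballots, Maya above Grace on 13.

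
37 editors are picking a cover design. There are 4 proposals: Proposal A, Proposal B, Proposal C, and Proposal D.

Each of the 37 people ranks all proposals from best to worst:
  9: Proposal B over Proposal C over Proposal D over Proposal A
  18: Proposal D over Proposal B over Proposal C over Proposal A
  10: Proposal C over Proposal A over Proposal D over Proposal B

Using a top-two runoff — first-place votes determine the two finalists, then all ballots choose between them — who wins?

Proposal C

Round 1 first-place votes: Proposal A 0, Proposal B 9, Proposal C 10, Proposal D 18. Proposal D and Proposal C advance.
Runoff: Proposal D is ranked above Proposal C on 18 ballots, Proposal C above Proposal D on 19.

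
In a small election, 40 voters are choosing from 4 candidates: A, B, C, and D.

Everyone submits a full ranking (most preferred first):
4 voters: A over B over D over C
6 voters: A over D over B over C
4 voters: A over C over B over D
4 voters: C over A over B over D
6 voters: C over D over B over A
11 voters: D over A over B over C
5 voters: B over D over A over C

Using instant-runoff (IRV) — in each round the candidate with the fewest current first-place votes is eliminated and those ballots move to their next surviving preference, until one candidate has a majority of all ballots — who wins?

Round 1: A 14, B 5, C 10, D 11. B eliminated.
Round 2: A 14, C 10, D 16. C eliminated.
Round 3: A 18, D 22. D has a majority (≥21).

D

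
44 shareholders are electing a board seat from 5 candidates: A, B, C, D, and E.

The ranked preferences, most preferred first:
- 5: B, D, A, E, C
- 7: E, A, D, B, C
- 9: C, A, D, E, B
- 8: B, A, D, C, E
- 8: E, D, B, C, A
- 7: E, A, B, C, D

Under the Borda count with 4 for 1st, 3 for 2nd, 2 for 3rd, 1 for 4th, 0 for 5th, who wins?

A

A: 5×2 + 7×3 + 9×3 + 8×3 + 8×0 + 7×3 = 103
B: 5×4 + 7×1 + 9×0 + 8×4 + 8×2 + 7×2 = 89
C: 5×0 + 7×0 + 9×4 + 8×1 + 8×1 + 7×1 = 59
D: 5×3 + 7×2 + 9×2 + 8×2 + 8×3 + 7×0 = 87
E: 5×1 + 7×4 + 9×1 + 8×0 + 8×4 + 7×4 = 102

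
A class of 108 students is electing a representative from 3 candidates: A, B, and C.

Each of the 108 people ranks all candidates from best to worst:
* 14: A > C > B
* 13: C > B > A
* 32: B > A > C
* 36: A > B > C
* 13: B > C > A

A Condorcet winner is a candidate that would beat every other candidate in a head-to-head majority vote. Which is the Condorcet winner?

B vs A: 58–50
B vs C: 81–27
B beats every other candidate.

B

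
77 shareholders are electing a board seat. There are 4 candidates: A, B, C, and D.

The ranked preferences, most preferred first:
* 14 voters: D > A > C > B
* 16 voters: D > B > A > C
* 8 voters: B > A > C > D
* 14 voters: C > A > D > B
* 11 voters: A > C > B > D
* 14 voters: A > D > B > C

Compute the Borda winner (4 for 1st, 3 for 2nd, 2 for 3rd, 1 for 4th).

A

A: 14×3 + 16×2 + 8×3 + 14×3 + 11×4 + 14×4 = 240
B: 14×1 + 16×3 + 8×4 + 14×1 + 11×2 + 14×2 = 158
C: 14×2 + 16×1 + 8×2 + 14×4 + 11×3 + 14×1 = 163
D: 14×4 + 16×4 + 8×1 + 14×2 + 11×1 + 14×3 = 209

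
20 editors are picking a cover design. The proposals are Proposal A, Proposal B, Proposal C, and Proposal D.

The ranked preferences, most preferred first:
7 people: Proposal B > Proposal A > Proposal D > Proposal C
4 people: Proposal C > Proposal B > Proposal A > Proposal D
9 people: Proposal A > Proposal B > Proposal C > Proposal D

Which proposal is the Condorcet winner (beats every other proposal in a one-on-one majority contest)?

Proposal B

Proposal B vs Proposal A: 11–9
Proposal B vs Proposal C: 16–4
Proposal B vs Proposal D: 20–0
Proposal B beats every other proposal.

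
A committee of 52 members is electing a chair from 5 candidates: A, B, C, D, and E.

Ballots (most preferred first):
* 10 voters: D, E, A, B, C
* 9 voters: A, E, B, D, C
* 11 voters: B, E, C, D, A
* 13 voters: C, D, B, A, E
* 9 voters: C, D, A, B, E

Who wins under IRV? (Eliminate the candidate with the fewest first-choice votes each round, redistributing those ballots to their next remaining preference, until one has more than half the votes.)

Round 1: A 9, B 11, C 22, D 10, E 0. E eliminated.
Round 2: A 9, B 11, C 22, D 10. A eliminated.
Round 3: B 20, C 22, D 10. D eliminated.
Round 4: B 30, C 22. B has a majority (≥27).

B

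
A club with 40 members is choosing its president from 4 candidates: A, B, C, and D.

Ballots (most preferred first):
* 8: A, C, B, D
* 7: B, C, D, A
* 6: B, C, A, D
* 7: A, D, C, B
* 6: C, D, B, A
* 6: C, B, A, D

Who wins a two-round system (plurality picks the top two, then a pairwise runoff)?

Round 1 first-place votes: A 15, B 13, C 12, D 0. A and B advance.
Runoff: A is ranked above B on 15 ballots, B above A on 25.

B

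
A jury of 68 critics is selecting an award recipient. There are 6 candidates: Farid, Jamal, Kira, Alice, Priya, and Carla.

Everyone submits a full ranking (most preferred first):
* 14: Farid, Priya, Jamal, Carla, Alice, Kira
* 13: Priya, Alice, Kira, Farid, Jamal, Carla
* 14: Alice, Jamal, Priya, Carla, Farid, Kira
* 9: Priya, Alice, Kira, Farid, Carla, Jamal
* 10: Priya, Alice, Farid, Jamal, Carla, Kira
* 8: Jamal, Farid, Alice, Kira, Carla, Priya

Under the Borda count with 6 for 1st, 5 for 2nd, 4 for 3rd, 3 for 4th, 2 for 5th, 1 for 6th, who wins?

Farid: 14×6 + 13×3 + 14×2 + 9×3 + 10×4 + 8×5 = 258
Jamal: 14×4 + 13×2 + 14×5 + 9×1 + 10×3 + 8×6 = 239
Kira: 14×1 + 13×4 + 14×1 + 9×4 + 10×1 + 8×3 = 150
Alice: 14×2 + 13×5 + 14×6 + 9×5 + 10×5 + 8×4 = 304
Priya: 14×5 + 13×6 + 14×4 + 9×6 + 10×6 + 8×1 = 326
Carla: 14×3 + 13×1 + 14×3 + 9×2 + 10×2 + 8×2 = 151

Priya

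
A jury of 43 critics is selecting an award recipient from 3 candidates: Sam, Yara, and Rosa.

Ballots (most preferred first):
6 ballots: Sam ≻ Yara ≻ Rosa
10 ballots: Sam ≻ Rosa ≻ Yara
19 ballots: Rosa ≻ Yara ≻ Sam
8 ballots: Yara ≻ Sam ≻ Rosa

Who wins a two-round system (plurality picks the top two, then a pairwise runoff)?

Sam

Round 1 first-place votes: Sam 16, Yara 8, Rosa 19. Rosa and Sam advance.
Runoff: Rosa is ranked above Sam on 19 ballots, Sam above Rosa on 24.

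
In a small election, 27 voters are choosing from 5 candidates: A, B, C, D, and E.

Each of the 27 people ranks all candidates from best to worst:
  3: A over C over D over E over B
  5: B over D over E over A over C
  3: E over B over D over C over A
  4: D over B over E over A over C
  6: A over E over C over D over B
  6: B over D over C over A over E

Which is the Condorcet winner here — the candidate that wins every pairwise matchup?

B vs A: 18–9
B vs C: 18–9
B vs D: 14–13
B vs E: 15–12
B beats every other candidate.

B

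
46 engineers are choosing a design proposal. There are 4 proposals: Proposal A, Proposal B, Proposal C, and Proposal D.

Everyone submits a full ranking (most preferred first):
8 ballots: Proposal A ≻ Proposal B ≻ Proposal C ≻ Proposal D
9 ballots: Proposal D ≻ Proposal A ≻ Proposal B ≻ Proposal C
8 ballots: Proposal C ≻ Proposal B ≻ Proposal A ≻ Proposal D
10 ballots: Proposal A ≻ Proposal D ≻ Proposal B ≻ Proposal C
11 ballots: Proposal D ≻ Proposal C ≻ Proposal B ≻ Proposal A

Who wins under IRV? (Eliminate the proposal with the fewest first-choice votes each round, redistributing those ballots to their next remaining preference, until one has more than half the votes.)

Proposal A

Round 1: Proposal A 18, Proposal B 0, Proposal C 8, Proposal D 20. Proposal B eliminated.
Round 2: Proposal A 18, Proposal C 8, Proposal D 20. Proposal C eliminated.
Round 3: Proposal A 26, Proposal D 20. Proposal A has a majority (≥24).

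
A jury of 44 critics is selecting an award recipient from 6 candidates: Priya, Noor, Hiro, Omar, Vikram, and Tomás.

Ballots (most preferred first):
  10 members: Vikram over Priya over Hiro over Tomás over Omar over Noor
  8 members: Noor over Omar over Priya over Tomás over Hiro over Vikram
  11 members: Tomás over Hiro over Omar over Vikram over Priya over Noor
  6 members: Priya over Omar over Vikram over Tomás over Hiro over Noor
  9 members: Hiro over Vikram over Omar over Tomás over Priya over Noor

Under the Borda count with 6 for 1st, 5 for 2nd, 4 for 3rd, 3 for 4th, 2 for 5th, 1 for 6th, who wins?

Hiro

Priya: 10×5 + 8×4 + 11×2 + 6×6 + 9×2 = 158
Noor: 10×1 + 8×6 + 11×1 + 6×1 + 9×1 = 84
Hiro: 10×4 + 8×2 + 11×5 + 6×2 + 9×6 = 177
Omar: 10×2 + 8×5 + 11×4 + 6×5 + 9×4 = 170
Vikram: 10×6 + 8×1 + 11×3 + 6×4 + 9×5 = 170
Tomás: 10×3 + 8×3 + 11×6 + 6×3 + 9×3 = 165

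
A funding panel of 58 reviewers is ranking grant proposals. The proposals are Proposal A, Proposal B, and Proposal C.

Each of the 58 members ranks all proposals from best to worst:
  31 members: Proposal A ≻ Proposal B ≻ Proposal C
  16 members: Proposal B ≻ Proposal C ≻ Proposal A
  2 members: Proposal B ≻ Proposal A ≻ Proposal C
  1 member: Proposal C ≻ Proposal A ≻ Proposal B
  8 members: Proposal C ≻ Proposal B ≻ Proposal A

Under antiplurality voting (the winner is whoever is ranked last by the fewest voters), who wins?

Proposal B

Last-place votes: Proposal A 24, Proposal B 1, Proposal C 33.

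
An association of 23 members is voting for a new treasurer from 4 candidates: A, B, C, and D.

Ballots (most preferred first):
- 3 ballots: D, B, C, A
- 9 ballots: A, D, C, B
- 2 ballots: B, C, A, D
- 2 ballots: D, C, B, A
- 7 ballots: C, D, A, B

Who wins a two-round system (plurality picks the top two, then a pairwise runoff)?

C

Round 1 first-place votes: A 9, B 2, C 7, D 5. A and C advance.
Runoff: A is ranked above C on 9 ballots, C above A on 14.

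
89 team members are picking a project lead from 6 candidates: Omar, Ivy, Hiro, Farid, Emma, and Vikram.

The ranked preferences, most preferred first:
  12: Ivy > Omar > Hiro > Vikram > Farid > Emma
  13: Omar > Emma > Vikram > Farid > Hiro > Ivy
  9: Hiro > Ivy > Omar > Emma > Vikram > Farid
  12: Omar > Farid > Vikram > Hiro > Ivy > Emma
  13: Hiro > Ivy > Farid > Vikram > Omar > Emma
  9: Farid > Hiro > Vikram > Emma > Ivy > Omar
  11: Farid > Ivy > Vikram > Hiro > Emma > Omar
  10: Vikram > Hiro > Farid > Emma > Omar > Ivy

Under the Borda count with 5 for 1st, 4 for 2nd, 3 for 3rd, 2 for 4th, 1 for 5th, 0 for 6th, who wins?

Omar: 12×4 + 13×5 + 9×3 + 12×5 + 13×1 + 9×0 + 11×0 + 10×1 = 223
Ivy: 12×5 + 13×0 + 9×4 + 12×1 + 13×4 + 9×1 + 11×4 + 10×0 = 213
Hiro: 12×3 + 13×1 + 9×5 + 12×2 + 13×5 + 9×4 + 11×2 + 10×4 = 281
Farid: 12×1 + 13×2 + 9×0 + 12×4 + 13×3 + 9×5 + 11×5 + 10×3 = 255
Emma: 12×0 + 13×4 + 9×2 + 12×0 + 13×0 + 9×2 + 11×1 + 10×2 = 119
Vikram: 12×2 + 13×3 + 9×1 + 12×3 + 13×2 + 9×3 + 11×3 + 10×5 = 244

Hiro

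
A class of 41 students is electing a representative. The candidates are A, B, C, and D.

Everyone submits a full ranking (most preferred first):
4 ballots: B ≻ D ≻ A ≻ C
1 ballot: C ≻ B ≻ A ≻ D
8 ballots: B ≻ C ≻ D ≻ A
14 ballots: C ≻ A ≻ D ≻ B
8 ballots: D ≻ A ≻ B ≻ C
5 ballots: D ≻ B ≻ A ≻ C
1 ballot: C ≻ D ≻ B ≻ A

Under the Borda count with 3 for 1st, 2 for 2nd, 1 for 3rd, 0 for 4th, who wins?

A: 4×1 + 1×1 + 8×0 + 14×2 + 8×2 + 5×1 + 1×0 = 54
B: 4×3 + 1×2 + 8×3 + 14×0 + 8×1 + 5×2 + 1×1 = 57
C: 4×0 + 1×3 + 8×2 + 14×3 + 8×0 + 5×0 + 1×3 = 64
D: 4×2 + 1×0 + 8×1 + 14×1 + 8×3 + 5×3 + 1×2 = 71

D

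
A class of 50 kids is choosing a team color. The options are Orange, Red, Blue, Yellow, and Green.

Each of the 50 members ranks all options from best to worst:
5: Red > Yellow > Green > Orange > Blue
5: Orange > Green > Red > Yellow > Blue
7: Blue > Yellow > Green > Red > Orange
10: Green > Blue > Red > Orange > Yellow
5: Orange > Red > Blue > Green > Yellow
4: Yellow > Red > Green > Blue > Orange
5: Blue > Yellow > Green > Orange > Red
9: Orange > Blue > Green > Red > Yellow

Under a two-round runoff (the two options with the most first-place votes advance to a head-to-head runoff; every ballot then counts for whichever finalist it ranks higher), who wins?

Round 1 first-place votes: Orange 19, Red 5, Blue 12, Yellow 4, Green 10. Orange and Blue advance.
Runoff: Orange is ranked above Blue on 24 ballots, Blue above Orange on 26.

Blue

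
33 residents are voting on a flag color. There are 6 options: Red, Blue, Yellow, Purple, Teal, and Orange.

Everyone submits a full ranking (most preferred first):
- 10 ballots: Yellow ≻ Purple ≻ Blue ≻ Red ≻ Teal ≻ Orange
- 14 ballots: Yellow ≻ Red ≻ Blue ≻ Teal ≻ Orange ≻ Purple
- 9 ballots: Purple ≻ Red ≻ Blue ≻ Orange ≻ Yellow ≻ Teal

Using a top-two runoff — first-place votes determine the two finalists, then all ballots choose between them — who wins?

Round 1 first-place votes: Red 0, Blue 0, Yellow 24, Purple 9, Teal 0, Orange 0. Yellow and Purple advance.
Runoff: Yellow is ranked above Purple on 24 ballots, Purple above Yellow on 9.

Yellow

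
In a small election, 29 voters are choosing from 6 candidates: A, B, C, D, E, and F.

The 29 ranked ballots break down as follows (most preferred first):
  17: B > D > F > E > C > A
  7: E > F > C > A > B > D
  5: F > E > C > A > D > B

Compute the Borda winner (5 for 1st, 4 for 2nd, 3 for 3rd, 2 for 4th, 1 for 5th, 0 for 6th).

A: 17×0 + 7×2 + 5×2 = 24
B: 17×5 + 7×1 + 5×0 = 92
C: 17×1 + 7×3 + 5×3 = 53
D: 17×4 + 7×0 + 5×1 = 73
E: 17×2 + 7×5 + 5×4 = 89
F: 17×3 + 7×4 + 5×5 = 104

F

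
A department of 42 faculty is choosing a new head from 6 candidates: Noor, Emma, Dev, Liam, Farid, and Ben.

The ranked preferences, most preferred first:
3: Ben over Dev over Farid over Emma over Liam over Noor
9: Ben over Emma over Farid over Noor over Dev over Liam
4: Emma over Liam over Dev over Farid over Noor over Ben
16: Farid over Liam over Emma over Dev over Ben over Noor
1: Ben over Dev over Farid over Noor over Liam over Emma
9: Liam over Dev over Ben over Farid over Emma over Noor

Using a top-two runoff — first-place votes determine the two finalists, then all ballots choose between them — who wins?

Ben

Round 1 first-place votes: Noor 0, Emma 4, Dev 0, Liam 9, Farid 16, Ben 13. Farid and Ben advance.
Runoff: Farid is ranked above Ben on 20 ballots, Ben above Farid on 22.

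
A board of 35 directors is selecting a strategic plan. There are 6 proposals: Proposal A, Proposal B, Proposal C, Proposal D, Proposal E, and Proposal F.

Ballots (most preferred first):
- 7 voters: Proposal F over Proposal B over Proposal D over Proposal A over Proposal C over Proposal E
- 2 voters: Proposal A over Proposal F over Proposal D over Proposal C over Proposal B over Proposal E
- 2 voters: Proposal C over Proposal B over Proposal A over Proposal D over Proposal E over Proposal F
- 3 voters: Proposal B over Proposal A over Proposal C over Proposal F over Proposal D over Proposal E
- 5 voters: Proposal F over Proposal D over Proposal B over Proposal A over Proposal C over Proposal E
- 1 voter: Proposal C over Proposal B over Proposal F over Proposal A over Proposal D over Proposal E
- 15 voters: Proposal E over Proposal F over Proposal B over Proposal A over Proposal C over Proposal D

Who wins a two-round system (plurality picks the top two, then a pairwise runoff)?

Round 1 first-place votes: Proposal A 2, Proposal B 3, Proposal C 3, Proposal D 0, Proposal E 15, Proposal F 12. Proposal E and Proposal F advance.
Runoff: Proposal E is ranked above Proposal F on 17 ballots, Proposal F above Proposal E on 18.

Proposal F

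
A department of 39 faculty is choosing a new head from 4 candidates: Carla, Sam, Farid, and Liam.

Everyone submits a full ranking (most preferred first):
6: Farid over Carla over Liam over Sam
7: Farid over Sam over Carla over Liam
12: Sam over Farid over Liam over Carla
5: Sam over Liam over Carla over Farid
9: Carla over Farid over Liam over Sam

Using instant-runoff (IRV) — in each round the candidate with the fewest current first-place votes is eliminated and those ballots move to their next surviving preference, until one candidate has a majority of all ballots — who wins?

Farid

Round 1: Carla 9, Sam 17, Farid 13, Liam 0. Liam eliminated.
Round 2: Carla 9, Sam 17, Farid 13. Carla eliminated.
Round 3: Sam 17, Farid 22. Farid has a majority (≥20).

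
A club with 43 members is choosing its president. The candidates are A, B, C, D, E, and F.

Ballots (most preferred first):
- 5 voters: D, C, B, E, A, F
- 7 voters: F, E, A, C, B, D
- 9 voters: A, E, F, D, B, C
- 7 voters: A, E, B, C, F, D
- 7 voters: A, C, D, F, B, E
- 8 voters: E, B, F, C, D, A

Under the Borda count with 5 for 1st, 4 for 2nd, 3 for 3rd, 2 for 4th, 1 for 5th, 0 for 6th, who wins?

A: 5×1 + 7×3 + 9×5 + 7×5 + 7×5 + 8×0 = 141
B: 5×3 + 7×1 + 9×1 + 7×3 + 7×1 + 8×4 = 91
C: 5×4 + 7×2 + 9×0 + 7×2 + 7×4 + 8×2 = 92
D: 5×5 + 7×0 + 9×2 + 7×0 + 7×3 + 8×1 = 72
E: 5×2 + 7×4 + 9×4 + 7×4 + 7×0 + 8×5 = 142
F: 5×0 + 7×5 + 9×3 + 7×1 + 7×2 + 8×3 = 107

E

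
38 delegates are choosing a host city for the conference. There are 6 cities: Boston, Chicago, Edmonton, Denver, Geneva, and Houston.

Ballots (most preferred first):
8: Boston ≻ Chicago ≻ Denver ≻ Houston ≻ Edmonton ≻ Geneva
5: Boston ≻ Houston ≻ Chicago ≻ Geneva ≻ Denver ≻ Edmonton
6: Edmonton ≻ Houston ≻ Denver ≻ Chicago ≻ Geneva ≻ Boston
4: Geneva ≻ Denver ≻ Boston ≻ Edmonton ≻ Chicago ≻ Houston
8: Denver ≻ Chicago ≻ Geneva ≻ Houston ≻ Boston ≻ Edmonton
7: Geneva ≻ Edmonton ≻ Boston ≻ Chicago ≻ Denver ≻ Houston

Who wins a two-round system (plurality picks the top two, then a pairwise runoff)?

Geneva

Round 1 first-place votes: Boston 13, Chicago 0, Edmonton 6, Denver 8, Geneva 11, Houston 0. Boston and Geneva advance.
Runoff: Boston is ranked above Geneva on 13 ballots, Geneva above Boston on 25.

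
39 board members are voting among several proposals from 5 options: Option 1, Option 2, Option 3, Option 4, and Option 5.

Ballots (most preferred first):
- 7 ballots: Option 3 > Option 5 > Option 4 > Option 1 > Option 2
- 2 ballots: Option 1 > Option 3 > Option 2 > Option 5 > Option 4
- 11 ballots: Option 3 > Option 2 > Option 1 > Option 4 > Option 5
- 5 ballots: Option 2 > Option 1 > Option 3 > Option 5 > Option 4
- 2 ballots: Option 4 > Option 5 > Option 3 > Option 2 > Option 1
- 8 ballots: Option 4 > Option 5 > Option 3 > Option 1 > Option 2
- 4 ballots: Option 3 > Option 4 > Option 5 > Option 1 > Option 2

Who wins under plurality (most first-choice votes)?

Option 3

First-place votes: Option 1 2, Option 2 5, Option 3 22, Option 4 10, Option 5 0.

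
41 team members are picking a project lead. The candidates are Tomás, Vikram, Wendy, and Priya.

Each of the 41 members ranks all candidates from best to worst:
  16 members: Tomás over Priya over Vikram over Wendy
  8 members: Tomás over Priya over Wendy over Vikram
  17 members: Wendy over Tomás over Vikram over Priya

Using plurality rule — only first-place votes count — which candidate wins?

Tomás

First-place votes: Tomás 24, Vikram 0, Wendy 17, Priya 0.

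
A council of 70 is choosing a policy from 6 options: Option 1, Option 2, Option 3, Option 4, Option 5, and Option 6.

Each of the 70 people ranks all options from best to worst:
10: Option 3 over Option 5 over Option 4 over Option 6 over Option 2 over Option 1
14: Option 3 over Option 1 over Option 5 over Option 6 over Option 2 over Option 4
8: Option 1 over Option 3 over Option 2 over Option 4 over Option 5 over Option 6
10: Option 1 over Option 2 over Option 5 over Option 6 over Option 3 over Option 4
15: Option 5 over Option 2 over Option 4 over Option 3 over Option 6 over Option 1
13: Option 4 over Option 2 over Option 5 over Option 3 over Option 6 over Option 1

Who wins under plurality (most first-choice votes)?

Option 3

First-place votes: Option 1 18, Option 2 0, Option 3 24, Option 4 13, Option 5 15, Option 6 0.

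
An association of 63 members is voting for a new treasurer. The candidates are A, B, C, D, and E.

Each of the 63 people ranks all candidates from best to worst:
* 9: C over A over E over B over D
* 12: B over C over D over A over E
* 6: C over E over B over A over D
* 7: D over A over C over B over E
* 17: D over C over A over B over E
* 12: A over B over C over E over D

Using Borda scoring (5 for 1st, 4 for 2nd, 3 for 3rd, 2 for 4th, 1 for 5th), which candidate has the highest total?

A: 9×4 + 12×2 + 6×2 + 7×4 + 17×3 + 12×5 = 211
B: 9×2 + 12×5 + 6×3 + 7×2 + 17×2 + 12×4 = 192
C: 9×5 + 12×4 + 6×5 + 7×3 + 17×4 + 12×3 = 248
D: 9×1 + 12×3 + 6×1 + 7×5 + 17×5 + 12×1 = 183
E: 9×3 + 12×1 + 6×4 + 7×1 + 17×1 + 12×2 = 111

C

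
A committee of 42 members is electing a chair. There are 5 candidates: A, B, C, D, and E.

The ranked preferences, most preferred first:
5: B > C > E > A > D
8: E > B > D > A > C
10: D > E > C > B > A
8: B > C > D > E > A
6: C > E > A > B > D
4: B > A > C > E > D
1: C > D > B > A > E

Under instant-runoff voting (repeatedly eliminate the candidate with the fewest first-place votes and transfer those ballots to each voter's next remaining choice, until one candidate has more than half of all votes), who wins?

E

Round 1: A 0, B 17, C 7, D 10, E 8. A eliminated.
Round 2: B 17, C 7, D 10, E 8. C eliminated.
Round 3: B 17, D 11, E 14. D eliminated.
Round 4: B 18, E 24. E has a majority (≥22).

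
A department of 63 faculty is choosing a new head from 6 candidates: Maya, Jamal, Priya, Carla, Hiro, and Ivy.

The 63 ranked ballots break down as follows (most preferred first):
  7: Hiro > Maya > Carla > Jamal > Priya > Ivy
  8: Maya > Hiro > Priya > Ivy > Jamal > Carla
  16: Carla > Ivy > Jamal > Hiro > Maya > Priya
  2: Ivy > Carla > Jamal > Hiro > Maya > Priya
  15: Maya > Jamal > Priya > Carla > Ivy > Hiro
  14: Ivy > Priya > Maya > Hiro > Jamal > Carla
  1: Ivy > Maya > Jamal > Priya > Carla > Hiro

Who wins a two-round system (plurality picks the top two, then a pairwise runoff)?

Ivy

Round 1 first-place votes: Maya 23, Jamal 0, Priya 0, Carla 16, Hiro 7, Ivy 17. Maya and Ivy advance.
Runoff: Maya is ranked above Ivy on 30 ballots, Ivy above Maya on 33.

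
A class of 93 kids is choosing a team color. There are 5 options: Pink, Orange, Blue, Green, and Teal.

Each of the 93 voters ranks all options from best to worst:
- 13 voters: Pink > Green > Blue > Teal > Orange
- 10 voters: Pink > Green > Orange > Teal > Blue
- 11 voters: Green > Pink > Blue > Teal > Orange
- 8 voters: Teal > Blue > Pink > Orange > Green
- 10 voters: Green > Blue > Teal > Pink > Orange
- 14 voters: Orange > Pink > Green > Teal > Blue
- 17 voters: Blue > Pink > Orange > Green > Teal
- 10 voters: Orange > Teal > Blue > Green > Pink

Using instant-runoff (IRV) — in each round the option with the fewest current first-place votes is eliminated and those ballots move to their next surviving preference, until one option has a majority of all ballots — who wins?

Round 1: Pink 23, Orange 24, Blue 17, Green 21, Teal 8. Teal eliminated.
Round 2: Pink 23, Orange 24, Blue 25, Green 21. Green eliminated.
Round 3: Pink 34, Orange 24, Blue 35. Orange eliminated.
Round 4: Pink 48, Blue 45. Pink has a majority (≥47).

Pink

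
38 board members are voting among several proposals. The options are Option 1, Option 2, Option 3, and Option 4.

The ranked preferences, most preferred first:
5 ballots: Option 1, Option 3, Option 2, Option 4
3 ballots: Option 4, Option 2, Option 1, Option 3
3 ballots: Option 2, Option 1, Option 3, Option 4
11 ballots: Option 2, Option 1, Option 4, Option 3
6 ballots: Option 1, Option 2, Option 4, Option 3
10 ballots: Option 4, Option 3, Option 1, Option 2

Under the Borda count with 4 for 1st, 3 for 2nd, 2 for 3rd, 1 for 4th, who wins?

Option 1

Option 1: 5×4 + 3×2 + 3×3 + 11×3 + 6×4 + 10×2 = 112
Option 2: 5×2 + 3×3 + 3×4 + 11×4 + 6×3 + 10×1 = 103
Option 3: 5×3 + 3×1 + 3×2 + 11×1 + 6×1 + 10×3 = 71
Option 4: 5×1 + 3×4 + 3×1 + 11×2 + 6×2 + 10×4 = 94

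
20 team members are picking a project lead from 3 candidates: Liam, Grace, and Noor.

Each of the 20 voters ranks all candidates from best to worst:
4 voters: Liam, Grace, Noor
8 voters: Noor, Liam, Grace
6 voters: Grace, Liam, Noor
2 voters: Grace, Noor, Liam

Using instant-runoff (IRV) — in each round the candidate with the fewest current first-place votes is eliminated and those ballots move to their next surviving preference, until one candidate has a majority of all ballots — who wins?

Grace

Round 1: Liam 4, Grace 8, Noor 8. Liam eliminated.
Round 2: Grace 12, Noor 8. Grace has a majority (≥11).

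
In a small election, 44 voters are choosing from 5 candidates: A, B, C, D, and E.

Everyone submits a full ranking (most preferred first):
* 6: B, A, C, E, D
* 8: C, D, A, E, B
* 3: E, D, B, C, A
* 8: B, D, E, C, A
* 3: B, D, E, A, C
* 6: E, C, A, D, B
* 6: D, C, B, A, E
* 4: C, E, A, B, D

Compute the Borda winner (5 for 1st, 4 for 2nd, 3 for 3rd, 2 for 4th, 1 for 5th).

C

A: 6×4 + 8×3 + 3×1 + 8×1 + 3×2 + 6×3 + 6×2 + 4×3 = 107
B: 6×5 + 8×1 + 3×3 + 8×5 + 3×5 + 6×1 + 6×3 + 4×2 = 134
C: 6×3 + 8×5 + 3×2 + 8×2 + 3×1 + 6×4 + 6×4 + 4×5 = 151
D: 6×1 + 8×4 + 3×4 + 8×4 + 3×4 + 6×2 + 6×5 + 4×1 = 140
E: 6×2 + 8×2 + 3×5 + 8×3 + 3×3 + 6×5 + 6×1 + 4×4 = 128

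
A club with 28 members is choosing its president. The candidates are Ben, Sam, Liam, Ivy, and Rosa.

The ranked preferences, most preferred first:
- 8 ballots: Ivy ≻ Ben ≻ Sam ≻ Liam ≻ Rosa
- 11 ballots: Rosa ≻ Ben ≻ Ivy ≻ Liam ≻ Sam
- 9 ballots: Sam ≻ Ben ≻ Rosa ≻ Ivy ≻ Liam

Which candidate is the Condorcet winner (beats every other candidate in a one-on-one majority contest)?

Ben

Ben vs Sam: 19–9
Ben vs Liam: 28–0
Ben vs Ivy: 20–8
Ben vs Rosa: 17–11
Ben beats every other candidate.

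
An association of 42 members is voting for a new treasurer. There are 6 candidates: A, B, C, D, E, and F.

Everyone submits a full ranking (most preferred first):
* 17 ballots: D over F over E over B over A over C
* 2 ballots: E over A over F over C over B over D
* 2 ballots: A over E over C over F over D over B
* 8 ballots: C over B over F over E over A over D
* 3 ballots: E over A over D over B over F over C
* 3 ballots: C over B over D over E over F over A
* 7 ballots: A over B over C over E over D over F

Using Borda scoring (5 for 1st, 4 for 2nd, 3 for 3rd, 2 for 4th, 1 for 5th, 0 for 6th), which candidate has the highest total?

A: 17×1 + 2×4 + 2×5 + 8×1 + 3×4 + 3×0 + 7×5 = 90
B: 17×2 + 2×1 + 2×0 + 8×4 + 3×2 + 3×4 + 7×4 = 114
C: 17×0 + 2×2 + 2×3 + 8×5 + 3×0 + 3×5 + 7×3 = 86
D: 17×5 + 2×0 + 2×1 + 8×0 + 3×3 + 3×3 + 7×1 = 112
E: 17×3 + 2×5 + 2×4 + 8×2 + 3×5 + 3×2 + 7×2 = 120
F: 17×4 + 2×3 + 2×2 + 8×3 + 3×1 + 3×1 + 7×0 = 108

E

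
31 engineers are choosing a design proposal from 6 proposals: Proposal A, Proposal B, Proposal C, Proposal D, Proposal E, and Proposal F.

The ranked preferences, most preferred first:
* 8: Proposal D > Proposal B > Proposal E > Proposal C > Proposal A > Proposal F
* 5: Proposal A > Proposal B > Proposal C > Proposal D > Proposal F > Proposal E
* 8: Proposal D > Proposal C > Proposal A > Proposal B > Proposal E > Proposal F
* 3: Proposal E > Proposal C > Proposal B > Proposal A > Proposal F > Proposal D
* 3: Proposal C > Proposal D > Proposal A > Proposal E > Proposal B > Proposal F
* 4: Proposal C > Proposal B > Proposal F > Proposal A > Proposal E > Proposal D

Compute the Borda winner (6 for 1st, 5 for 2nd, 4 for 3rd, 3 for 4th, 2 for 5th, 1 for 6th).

Proposal C

Proposal A: 8×2 + 5×6 + 8×4 + 3×3 + 3×4 + 4×3 = 111
Proposal B: 8×5 + 5×5 + 8×3 + 3×4 + 3×2 + 4×5 = 127
Proposal C: 8×3 + 5×4 + 8×5 + 3×5 + 3×6 + 4×6 = 141
Proposal D: 8×6 + 5×3 + 8×6 + 3×1 + 3×5 + 4×1 = 133
Proposal E: 8×4 + 5×1 + 8×2 + 3×6 + 3×3 + 4×2 = 88
Proposal F: 8×1 + 5×2 + 8×1 + 3×2 + 3×1 + 4×4 = 51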